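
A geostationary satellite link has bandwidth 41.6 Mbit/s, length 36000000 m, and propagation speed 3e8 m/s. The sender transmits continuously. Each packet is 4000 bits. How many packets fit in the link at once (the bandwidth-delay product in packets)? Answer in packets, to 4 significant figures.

1248 packets

Propagation delay = 36000000 / 300000000 = 0.12 s.
BDP = R × t_prop = 41600000 × 0.12 = 4992000 bits.
In packets of 4000 bits: 1248 packets.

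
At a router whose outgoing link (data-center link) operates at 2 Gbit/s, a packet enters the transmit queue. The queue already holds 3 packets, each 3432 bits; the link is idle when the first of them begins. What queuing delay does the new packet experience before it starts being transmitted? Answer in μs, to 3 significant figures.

Each queued packet: L/R = 3432/2000000000 = 1.716 μs.
3 queued → 5.148 μs.
Queuing delay = 5.15 μs.

5.15 μs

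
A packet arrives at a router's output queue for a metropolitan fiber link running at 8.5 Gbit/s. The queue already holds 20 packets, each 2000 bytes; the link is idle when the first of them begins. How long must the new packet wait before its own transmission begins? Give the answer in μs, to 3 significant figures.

Each queued packet: L/R = 16000/8500000000 = 1.88235 μs.
20 queued → 37.6471 μs.
Queuing delay = 37.6 μs.

37.6 μs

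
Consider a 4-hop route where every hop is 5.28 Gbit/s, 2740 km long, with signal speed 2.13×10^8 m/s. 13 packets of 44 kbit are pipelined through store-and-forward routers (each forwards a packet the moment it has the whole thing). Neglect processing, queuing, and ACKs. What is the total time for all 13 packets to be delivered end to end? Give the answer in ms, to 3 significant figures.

Per-hop transmission t_tx = L/R = 44000/5280000000 = 0.00833333 ms.
Per-hop propagation t_prop = 2740000/213000000 = 12.8638 ms.
Pipeline fill: first packet needs 4·t_tx to clear all hops; remaining 12 packets each add one t_tx.
Total = (4+13-1)·t_tx + 4·t_prop = 16·0.00833333 + 4·12.8638 = 51.6 ms.

51.6 ms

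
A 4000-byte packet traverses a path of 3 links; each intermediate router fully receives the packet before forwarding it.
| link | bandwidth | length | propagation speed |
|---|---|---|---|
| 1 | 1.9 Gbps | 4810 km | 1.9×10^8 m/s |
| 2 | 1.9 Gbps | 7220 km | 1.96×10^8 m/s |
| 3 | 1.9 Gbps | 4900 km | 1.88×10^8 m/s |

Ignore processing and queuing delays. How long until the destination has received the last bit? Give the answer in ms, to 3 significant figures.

88.3 ms

L = 4000 × 8 = 32000 bits.
Transmission delay per hop = L/R = 32000/1900000000 = 0.0168421 ms; 3 hops → 0.0505263 ms.
Propagation delays (d/s per hop): 25.3158, 36.8367, 26.0638 ms; sum = 88.2164 ms.
End-to-end = 88.3 ms.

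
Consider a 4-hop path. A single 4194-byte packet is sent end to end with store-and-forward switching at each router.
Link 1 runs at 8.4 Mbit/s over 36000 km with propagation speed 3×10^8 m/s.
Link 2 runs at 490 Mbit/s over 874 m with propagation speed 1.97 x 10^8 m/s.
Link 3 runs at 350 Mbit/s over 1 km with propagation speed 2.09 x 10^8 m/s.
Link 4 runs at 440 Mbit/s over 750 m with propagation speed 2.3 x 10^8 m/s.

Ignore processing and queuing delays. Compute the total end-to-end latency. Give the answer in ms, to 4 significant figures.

L = 4194 × 8 = 33552 bits.
Transmission delays (L/R per hop): 3.99429, 0.0684735, 0.0958629, 0.0762545 ms; sum = 4.23488 ms.
Propagation delays (d/s per hop): 120, 0.00443655, 0.00478469, 0.00326087 ms; sum = 120.012 ms.
End-to-end = 124.2 ms.

124.2 ms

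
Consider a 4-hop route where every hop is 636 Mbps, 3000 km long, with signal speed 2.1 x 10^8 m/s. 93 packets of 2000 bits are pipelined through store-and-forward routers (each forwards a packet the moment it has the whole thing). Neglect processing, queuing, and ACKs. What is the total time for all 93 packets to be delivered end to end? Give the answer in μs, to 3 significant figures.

57400 μs

Per-hop transmission t_tx = L/R = 2000/636000000 = 3.14465 μs.
Per-hop propagation t_prop = 3000000/210000000 = 14285.7 μs.
Pipeline fill: first packet needs 4·t_tx to clear all hops; remaining 92 packets each add one t_tx.
Total = (4+93-1)·t_tx + 4·t_prop = 96·3.14465 + 4·14285.7 = 57400 μs.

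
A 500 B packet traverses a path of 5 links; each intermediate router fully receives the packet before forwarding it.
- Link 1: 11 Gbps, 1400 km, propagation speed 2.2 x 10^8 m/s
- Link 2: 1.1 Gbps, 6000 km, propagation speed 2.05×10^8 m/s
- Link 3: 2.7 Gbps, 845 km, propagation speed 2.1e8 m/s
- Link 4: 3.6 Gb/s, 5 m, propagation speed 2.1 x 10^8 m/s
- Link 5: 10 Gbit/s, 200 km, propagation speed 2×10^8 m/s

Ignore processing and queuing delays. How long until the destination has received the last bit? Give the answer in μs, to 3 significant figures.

L = 500 × 8 = 4000 bits.
Transmission delays (L/R per hop): 0.363636, 3.63636, 1.48148, 1.11111, 0.4 μs; sum = 6.99259 μs.
Propagation delays (d/s per hop): 6363.64, 29268.3, 4023.81, 0.0238095, 1000 μs; sum = 40655.8 μs.
End-to-end = 40700 μs.

40700 μs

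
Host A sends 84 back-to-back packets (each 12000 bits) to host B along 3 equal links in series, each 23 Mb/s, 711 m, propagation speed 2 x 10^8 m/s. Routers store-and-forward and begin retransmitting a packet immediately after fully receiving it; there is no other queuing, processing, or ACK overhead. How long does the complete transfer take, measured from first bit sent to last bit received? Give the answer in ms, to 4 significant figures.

Per-hop transmission t_tx = L/R = 12000/23000000 = 0.521739 ms.
Per-hop propagation t_prop = 711/200000000 = 0.003555 ms.
Pipeline fill: first packet needs 3·t_tx to clear all hops; remaining 83 packets each add one t_tx.
Total = (3+84-1)·t_tx + 3·t_prop = 86·0.521739 + 3·0.003555 = 44.88 ms.

44.88 ms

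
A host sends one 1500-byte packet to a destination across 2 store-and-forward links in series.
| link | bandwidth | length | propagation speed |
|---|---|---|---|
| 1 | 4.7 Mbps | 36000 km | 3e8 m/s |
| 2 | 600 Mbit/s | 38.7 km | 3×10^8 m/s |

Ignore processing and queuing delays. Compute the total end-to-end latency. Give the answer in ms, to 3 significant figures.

L = 1500 × 8 = 12000 bits.
Transmission delays (L/R per hop): 2.55319, 0.02 ms; sum = 2.57319 ms.
Propagation delays (d/s per hop): 120, 0.129 ms; sum = 120.129 ms.
End-to-end = 123 ms.

123 ms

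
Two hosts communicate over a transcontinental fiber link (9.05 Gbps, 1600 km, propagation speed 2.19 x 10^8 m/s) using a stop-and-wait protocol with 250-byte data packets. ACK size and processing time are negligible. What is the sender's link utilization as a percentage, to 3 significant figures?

t_tx = L/R = 2000/9050000000 = 2.20994e-07 s.
t_prop = 1600000/219000000 = 0.00730594 s; RTT = 0.0146119 s.
Cycle = t_tx + RTT = 0.0146121 s.
Utilization = t_tx / cycle = 2.20994e-07/0.0146121 = 0.00151 %.

0.00151 %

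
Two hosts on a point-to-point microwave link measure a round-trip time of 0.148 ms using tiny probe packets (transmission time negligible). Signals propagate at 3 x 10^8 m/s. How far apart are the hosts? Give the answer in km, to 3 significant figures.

22.2 km

One-way propagation = RTT/2 = 0.074 ms.
d = s × t = 300000000 × 7.4e-05 = 22.2 km.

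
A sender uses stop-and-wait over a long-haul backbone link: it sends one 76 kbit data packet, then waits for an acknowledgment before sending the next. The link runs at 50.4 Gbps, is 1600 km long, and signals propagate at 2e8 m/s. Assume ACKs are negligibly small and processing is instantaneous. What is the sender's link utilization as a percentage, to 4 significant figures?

0.009424 %

t_tx = L/R = 76000/50400000000 = 1.50794e-06 s.
t_prop = 1600000/200000000 = 0.008 s; RTT = 0.016 s.
Cycle = t_tx + RTT = 0.0160015 s.
Utilization = t_tx / cycle = 1.50794e-06/0.0160015 = 0.009424 %.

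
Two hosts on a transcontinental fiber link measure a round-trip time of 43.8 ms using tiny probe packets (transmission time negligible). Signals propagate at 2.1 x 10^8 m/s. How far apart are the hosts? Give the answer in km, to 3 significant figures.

One-way propagation = RTT/2 = 21.9 ms.
d = s × t = 210000000 × 0.0219 = 4600 km.

4600 km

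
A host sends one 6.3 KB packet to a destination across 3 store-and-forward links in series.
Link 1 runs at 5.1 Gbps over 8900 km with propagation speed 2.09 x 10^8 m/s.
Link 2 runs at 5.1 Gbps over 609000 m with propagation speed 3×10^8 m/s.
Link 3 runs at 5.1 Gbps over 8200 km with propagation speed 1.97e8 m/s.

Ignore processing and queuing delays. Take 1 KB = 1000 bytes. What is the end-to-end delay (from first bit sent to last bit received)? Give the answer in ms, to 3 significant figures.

L = 50400 bits.
Transmission delay per hop = L/R = 50400/5100000000 = 0.00988235 ms; 3 hops → 0.0296471 ms.
Propagation delays (d/s per hop): 42.5837, 2.03, 41.6244 ms; sum = 86.2381 ms.
End-to-end = 86.3 ms.

86.3 ms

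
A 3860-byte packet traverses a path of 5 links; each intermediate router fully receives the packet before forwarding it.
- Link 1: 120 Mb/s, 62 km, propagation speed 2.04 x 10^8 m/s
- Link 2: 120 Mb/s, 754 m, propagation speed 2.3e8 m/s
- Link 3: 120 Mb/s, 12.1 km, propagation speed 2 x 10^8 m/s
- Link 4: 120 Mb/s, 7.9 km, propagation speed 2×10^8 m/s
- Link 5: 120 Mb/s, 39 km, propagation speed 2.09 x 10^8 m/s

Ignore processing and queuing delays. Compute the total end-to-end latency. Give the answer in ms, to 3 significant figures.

1.88 ms

L = 3860 × 8 = 30880 bits.
Transmission delay per hop = L/R = 30880/120000000 = 0.257333 ms; 5 hops → 1.28667 ms.
Propagation delays (d/s per hop): 0.303922, 0.00327826, 0.0605, 0.0395, 0.186603 ms; sum = 0.593803 ms.
End-to-end = 1.88 ms.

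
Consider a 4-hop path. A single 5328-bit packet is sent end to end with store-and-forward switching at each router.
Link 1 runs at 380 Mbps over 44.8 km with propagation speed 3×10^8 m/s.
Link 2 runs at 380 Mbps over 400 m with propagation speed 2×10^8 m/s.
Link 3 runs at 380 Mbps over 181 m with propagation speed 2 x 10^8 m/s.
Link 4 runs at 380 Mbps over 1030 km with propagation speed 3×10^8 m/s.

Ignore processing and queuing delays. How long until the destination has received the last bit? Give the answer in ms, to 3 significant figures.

Transmission delay per hop = L/R = 5328/380000000 = 0.0140211 ms; 4 hops → 0.0560842 ms.
Propagation delays (d/s per hop): 0.149333, 0.002, 0.000905, 3.43333 ms; sum = 3.58557 ms.
End-to-end = 3.64 ms.

3.64 ms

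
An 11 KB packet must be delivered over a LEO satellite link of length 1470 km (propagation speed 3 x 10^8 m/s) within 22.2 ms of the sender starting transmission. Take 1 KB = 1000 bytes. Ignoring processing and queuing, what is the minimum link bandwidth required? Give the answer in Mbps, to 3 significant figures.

L = 88000 bits.
Propagation delay = 1470000 / 300000000 = 4.9 ms.
Transmission budget = 22.2 − 4.9 = 17.3 ms.
R ≥ L / t_tx = 88000 bits / 0.0173 s = 5.09 Mbps.

5.09 Mbps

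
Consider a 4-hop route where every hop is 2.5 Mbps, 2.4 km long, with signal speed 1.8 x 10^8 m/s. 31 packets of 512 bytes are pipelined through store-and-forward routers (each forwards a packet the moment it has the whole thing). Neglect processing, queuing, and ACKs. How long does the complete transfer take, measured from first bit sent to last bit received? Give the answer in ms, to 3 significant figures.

Per-hop transmission t_tx = L/R = 4096/2500000 = 1.6384 ms.
Per-hop propagation t_prop = 2400/180000000 = 0.0133333 ms.
Pipeline fill: first packet needs 4·t_tx to clear all hops; remaining 30 packets each add one t_tx.
Total = (4+31-1)·t_tx + 4·t_prop = 34·1.6384 + 4·0.0133333 = 55.8 ms.

55.8 ms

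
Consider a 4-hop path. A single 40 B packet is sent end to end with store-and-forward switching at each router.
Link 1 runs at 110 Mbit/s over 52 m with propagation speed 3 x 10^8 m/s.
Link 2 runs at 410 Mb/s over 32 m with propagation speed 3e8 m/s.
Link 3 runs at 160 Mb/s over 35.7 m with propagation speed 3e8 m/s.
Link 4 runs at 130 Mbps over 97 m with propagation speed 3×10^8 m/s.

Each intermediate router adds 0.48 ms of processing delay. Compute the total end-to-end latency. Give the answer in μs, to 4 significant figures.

L = 40 × 8 = 320 bits.
Transmission delays (L/R per hop): 2.90909, 0.780488, 2, 2.46154 μs; sum = 8.15112 μs.
Propagation delays (d/s per hop): 0.173333, 0.106667, 0.119, 0.323333 μs; sum = 0.722333 μs.
Processing at 3 router(s): 3 × 0.48 ms = 1440 μs.
End-to-end = 1449 μs.

1449 μs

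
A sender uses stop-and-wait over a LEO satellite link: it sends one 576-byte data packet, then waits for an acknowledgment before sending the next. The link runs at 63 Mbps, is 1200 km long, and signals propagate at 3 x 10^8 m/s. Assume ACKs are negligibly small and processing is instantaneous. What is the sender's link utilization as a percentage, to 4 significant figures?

t_tx = L/R = 4608/63000000 = 7.31429e-05 s.
t_prop = 1200000/300000000 = 0.004 s; RTT = 0.008 s.
Cycle = t_tx + RTT = 0.00807314 s.
Utilization = t_tx / cycle = 7.31429e-05/0.00807314 = 0.9060 %.

0.9060 %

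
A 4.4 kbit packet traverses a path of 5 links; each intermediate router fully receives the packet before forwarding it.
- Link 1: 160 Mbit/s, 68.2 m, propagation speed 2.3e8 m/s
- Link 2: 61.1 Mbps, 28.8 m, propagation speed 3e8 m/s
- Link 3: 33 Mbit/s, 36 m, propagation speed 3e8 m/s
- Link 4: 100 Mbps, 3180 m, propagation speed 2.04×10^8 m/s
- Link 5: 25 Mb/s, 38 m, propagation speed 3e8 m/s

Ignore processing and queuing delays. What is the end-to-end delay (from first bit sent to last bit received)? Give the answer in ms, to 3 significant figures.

0.469 ms

L = 4400 bits.
Transmission delays (L/R per hop): 0.0275, 0.0720131, 0.133333, 0.044, 0.176 ms; sum = 0.452846 ms.
Propagation delays (d/s per hop): 0.000296522, 9.6e-05, 0.00012, 0.0155882, 0.000126667 ms; sum = 0.0162274 ms.
End-to-end = 0.469 ms.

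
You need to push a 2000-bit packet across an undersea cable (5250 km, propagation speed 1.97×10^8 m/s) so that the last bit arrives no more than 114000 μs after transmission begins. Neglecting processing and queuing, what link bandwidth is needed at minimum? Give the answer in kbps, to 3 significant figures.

22.9 kbps

Propagation delay = 5250000 / 197000000 = 26649.7 μs.
Transmission budget = 114000 − 26649.7 = 87350.3 μs.
R ≥ L / t_tx = 2000 bits / 0.0873503 s = 22.9 kbps.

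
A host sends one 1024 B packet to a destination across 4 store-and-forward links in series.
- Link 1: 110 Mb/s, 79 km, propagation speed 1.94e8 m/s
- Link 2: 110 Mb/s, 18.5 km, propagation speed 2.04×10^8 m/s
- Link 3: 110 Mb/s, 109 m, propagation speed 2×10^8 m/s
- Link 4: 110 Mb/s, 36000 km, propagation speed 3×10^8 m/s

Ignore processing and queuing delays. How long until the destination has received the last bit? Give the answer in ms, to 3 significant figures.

L = 1024 × 8 = 8192 bits.
Transmission delay per hop = L/R = 8192/110000000 = 0.0744727 ms; 4 hops → 0.297891 ms.
Propagation delays (d/s per hop): 0.407216, 0.0906863, 0.000545, 120 ms; sum = 120.498 ms.
End-to-end = 121 ms.

121 ms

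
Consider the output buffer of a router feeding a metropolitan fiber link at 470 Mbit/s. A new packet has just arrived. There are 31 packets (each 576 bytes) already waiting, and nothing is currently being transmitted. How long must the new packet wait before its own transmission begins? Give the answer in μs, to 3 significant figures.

304 μs

Each queued packet: L/R = 4608/470000000 = 9.80426 μs.
31 queued → 303.932 μs.
Queuing delay = 304 μs.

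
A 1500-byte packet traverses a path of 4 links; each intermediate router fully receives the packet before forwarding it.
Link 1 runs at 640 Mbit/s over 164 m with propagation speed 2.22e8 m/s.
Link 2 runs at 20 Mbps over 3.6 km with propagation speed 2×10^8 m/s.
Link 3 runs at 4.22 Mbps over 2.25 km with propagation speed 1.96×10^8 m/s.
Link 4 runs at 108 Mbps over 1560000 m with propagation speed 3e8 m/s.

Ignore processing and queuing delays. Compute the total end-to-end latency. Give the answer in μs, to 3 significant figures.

8800 μs

L = 1500 × 8 = 12000 bits.
Transmission delays (L/R per hop): 18.75, 600, 2843.6, 111.111 μs; sum = 3573.46 μs.
Propagation delays (d/s per hop): 0.738739, 18, 11.4796, 5200 μs; sum = 5230.22 μs.
End-to-end = 8800 μs.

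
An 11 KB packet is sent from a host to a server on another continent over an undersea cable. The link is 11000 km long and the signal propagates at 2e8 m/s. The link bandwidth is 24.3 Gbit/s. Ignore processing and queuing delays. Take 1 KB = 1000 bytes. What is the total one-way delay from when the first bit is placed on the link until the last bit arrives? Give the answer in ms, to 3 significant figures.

55.0 ms

L = 88000 bits.
Transmission delay = L/R = 88000 / 24300000000 = 0.0036214 ms.
Propagation delay = d/s = 11000000 m / 200000000 m/s = 55 ms.
Total = 55.0 ms.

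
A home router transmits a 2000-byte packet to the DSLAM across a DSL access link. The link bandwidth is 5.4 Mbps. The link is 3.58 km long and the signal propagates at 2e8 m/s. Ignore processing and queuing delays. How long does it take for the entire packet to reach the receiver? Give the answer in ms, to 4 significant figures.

L = 2000 × 8 = 16000 bits.
Transmission delay = L/R = 16000 / 5400000 = 2.96296 ms.
Propagation delay = d/s = 3580 m / 200000000 m/s = 0.0179 ms.
Total = 2.981 ms.

2.981 ms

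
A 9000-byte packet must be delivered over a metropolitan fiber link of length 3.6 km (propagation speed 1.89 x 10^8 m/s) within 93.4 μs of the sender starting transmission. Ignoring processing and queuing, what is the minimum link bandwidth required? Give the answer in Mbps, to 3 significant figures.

L = 72000 bits.
Propagation delay = 3600 / 189000000 = 19.0476 μs.
Transmission budget = 93.4 − 19.0476 = 74.3524 μs.
R ≥ L / t_tx = 72000 bits / 7.43524e-05 s = 968 Mbps.

968 Mbps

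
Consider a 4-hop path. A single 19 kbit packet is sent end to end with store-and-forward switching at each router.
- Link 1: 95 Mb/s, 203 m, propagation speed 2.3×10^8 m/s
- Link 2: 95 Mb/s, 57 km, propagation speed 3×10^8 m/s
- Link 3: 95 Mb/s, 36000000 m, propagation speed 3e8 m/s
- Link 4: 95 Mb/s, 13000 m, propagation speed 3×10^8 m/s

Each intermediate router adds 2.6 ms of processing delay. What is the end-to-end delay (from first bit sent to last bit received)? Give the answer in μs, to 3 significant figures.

L = 19000 bits.
Transmission delay per hop = L/R = 19000/95000000 = 200 μs; 4 hops → 800 μs.
Propagation delays (d/s per hop): 0.882609, 190, 120000, 43.3333 μs; sum = 120234 μs.
Processing at 3 router(s): 3 × 2.6 ms = 7800 μs.
End-to-end = 129000 μs.

129000 μs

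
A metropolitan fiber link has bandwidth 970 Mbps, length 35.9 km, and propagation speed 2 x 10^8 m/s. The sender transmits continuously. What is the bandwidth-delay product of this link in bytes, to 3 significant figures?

21800 bytes

Propagation delay = 35900 / 200000000 = 0.0001795 s.
BDP = R × t_prop = 970000000 × 0.0001795 = 174115 bits.
In bytes: 174115/8 = 21800 bytes.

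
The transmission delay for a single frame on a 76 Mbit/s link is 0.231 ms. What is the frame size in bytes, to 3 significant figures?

L = R × t_tx = 76000000 b/s × 0.000231 s = 17556 bits.
In bytes: 17556 / 8 = 2190 bytes.

2190 bytes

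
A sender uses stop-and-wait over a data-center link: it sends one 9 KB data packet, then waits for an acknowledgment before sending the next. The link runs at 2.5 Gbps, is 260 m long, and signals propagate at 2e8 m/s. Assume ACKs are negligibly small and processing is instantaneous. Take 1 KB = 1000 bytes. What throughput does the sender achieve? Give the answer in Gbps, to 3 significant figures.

t_tx = L/R = 72000/2500000000 = 2.88e-05 s.
t_prop = 260/200000000 = 1.3e-06 s; RTT = 2.6e-06 s.
Cycle = t_tx + RTT = 3.14e-05 s.
Throughput = L / cycle = 72000 / 3.14e-05 = 2.29 Gbps.

2.29 Gbps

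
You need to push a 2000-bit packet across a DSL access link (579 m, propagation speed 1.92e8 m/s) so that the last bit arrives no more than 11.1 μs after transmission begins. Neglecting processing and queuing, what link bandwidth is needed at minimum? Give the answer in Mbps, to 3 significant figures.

Propagation delay = 579 / 192000000 = 3.01563 μs.
Transmission budget = 11.1 − 3.01563 = 8.08438 μs.
R ≥ L / t_tx = 2000 bits / 8.08438e-06 s = 247 Mbps.

247 Mbps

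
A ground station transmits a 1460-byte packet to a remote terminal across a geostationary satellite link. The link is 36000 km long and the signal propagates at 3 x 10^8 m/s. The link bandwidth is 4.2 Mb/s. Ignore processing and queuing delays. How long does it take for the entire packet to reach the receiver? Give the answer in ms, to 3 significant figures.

L = 1460 × 8 = 11680 bits.
Transmission delay = L/R = 11680 / 4200000 = 2.78095 ms.
Propagation delay = d/s = 36000000 m / 300000000 m/s = 120 ms.
Total = 123 ms.

123 ms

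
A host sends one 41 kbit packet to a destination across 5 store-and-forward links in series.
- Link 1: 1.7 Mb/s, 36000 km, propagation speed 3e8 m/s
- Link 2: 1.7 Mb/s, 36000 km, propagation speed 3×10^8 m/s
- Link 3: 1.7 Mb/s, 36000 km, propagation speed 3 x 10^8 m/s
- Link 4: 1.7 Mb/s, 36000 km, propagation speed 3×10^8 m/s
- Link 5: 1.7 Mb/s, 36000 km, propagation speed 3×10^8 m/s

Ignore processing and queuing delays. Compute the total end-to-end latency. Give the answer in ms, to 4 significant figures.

720.6 ms

L = 41000 bits.
Transmission delay per hop = L/R = 41000/1700000 = 24.1176 ms; 5 hops → 120.588 ms.
Propagation delays (d/s per hop): 120, 120, 120, 120, 120 ms; sum = 600 ms.
End-to-end = 720.6 ms.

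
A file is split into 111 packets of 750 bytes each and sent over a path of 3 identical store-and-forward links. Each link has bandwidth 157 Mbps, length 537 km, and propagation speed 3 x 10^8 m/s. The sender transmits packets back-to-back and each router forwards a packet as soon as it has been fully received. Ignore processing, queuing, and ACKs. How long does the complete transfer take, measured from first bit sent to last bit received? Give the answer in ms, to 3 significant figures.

Per-hop transmission t_tx = L/R = 6000/157000000 = 0.0382166 ms.
Per-hop propagation t_prop = 537000/300000000 = 1.79 ms.
Pipeline fill: first packet needs 3·t_tx to clear all hops; remaining 110 packets each add one t_tx.
Total = (3+111-1)·t_tx + 3·t_prop = 113·0.0382166 + 3·1.79 = 9.69 ms.

9.69 ms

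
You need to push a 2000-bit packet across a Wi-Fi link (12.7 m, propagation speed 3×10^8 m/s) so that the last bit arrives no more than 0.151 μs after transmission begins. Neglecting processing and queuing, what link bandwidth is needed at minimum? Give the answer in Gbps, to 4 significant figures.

18.40 Gbps

Propagation delay = 12.7 / 300000000 = 0.0423333 μs.
Transmission budget = 0.151 − 0.0423333 = 0.108667 μs.
R ≥ L / t_tx = 2000 bits / 1.08667e-07 s = 18.40 Gbps.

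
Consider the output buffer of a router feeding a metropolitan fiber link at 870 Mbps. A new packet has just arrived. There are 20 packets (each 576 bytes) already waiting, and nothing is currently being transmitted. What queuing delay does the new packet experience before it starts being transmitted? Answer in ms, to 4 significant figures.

0.1059 ms

Each queued packet: L/R = 4608/870000000 = 0.00529655 ms.
20 queued → 0.105931 ms.
Queuing delay = 0.1059 ms.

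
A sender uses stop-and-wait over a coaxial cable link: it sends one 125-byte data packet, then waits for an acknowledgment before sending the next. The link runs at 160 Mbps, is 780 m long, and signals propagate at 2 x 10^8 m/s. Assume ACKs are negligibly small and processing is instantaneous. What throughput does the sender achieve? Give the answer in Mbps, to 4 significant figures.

71.17 Mbps

t_tx = L/R = 1000/160000000 = 6.25e-06 s.
t_prop = 780/200000000 = 3.9e-06 s; RTT = 7.8e-06 s.
Cycle = t_tx + RTT = 1.405e-05 s.
Throughput = L / cycle = 1000 / 1.405e-05 = 71.17 Mbps.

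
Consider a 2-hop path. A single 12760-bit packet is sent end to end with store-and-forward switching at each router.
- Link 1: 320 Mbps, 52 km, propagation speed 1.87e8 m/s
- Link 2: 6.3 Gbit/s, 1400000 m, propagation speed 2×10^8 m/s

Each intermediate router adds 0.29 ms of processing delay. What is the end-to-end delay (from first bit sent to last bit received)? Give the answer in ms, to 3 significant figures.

Transmission delays (L/R per hop): 0.039875, 0.0020254 ms; sum = 0.0419004 ms.
Propagation delays (d/s per hop): 0.278075, 7 ms; sum = 7.27807 ms.
Processing at 1 router(s): 1 × 0.29 ms = 0.29 ms.
End-to-end = 7.61 ms.

7.61 ms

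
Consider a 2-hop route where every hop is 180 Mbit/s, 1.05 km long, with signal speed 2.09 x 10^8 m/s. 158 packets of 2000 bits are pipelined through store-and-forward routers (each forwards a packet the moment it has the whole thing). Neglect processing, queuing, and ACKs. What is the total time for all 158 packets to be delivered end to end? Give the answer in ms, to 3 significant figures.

1.78 ms

Per-hop transmission t_tx = L/R = 2000/180000000 = 0.0111111 ms.
Per-hop propagation t_prop = 1050/209000000 = 0.00502392 ms.
Pipeline fill: first packet needs 2·t_tx to clear all hops; remaining 157 packets each add one t_tx.
Total = (2+158-1)·t_tx + 2·t_prop = 159·0.0111111 + 2·0.00502392 = 1.78 ms.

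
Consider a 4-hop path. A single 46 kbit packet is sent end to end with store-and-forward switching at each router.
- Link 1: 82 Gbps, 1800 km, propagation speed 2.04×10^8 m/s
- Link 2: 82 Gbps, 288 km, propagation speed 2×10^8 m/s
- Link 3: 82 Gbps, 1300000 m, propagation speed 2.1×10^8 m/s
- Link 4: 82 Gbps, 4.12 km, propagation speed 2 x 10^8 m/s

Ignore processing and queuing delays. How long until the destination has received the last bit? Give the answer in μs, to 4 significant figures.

16480 μs

L = 46000 bits.
Transmission delay per hop = L/R = 46000/82000000000 = 0.560976 μs; 4 hops → 2.2439 μs.
Propagation delays (d/s per hop): 8823.53, 1440, 6190.48, 20.6 μs; sum = 16474.6 μs.
End-to-end = 16480 μs.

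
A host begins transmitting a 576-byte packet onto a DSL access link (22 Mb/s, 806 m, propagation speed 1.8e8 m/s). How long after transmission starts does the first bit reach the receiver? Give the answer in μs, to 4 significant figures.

First bit experiences only propagation delay: d/s = 806/180000000 = 4.478 μs.

4.478 μs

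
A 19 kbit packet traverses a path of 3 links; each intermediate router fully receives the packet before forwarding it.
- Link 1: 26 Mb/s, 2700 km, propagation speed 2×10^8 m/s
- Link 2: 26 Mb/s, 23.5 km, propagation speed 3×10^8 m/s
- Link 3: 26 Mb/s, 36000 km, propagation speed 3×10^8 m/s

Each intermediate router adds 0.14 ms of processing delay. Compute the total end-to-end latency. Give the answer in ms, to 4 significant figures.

136.1 ms

L = 19000 bits.
Transmission delay per hop = L/R = 19000/26000000 = 0.730769 ms; 3 hops → 2.19231 ms.
Propagation delays (d/s per hop): 13.5, 0.0783333, 120 ms; sum = 133.578 ms.
Processing at 2 router(s): 2 × 0.14 ms = 0.28 ms.
End-to-end = 136.1 ms.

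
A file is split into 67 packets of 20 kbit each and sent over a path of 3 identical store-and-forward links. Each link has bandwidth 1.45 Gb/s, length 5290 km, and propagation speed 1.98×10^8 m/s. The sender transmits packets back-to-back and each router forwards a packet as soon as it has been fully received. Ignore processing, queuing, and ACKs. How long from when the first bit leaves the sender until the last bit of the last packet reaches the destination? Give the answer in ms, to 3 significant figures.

Per-hop transmission t_tx = L/R = 20000/1450000000 = 0.0137931 ms.
Per-hop propagation t_prop = 5290000/198000000 = 26.7172 ms.
Pipeline fill: first packet needs 3·t_tx to clear all hops; remaining 66 packets each add one t_tx.
Total = (3+67-1)·t_tx + 3·t_prop = 69·0.0137931 + 3·26.7172 = 81.1 ms.

81.1 ms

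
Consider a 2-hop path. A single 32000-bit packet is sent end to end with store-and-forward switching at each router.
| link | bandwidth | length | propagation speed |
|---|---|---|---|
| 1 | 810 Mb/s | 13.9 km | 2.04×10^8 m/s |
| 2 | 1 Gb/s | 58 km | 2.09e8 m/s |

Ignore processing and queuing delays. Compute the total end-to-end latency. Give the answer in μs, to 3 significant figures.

417 μs

Transmission delays (L/R per hop): 39.5062, 32 μs; sum = 71.5062 μs.
Propagation delays (d/s per hop): 68.1373, 277.512 μs; sum = 345.649 μs.
End-to-end = 417 μs.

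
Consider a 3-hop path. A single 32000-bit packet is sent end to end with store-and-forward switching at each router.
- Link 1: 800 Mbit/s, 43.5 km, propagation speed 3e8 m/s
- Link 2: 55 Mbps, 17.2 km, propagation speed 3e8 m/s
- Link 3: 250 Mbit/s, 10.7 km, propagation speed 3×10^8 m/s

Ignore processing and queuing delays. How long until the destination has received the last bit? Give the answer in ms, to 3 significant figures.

Transmission delays (L/R per hop): 0.04, 0.581818, 0.128 ms; sum = 0.749818 ms.
Propagation delays (d/s per hop): 0.145, 0.0573333, 0.0356667 ms; sum = 0.238 ms.
End-to-end = 0.988 ms.

0.988 ms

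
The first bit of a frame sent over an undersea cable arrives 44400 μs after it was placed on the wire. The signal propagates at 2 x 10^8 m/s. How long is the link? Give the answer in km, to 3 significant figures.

8880 km

d = s × t_prop = 200000000 × 0.0444 = 8880 km.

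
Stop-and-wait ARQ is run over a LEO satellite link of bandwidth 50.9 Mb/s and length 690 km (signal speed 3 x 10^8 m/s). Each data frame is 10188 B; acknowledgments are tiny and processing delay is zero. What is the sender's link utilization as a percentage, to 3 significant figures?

t_tx = L/R = 81504/50900000 = 0.00160126 s.
t_prop = 690000/300000000 = 0.0023 s; RTT = 0.0046 s.
Cycle = t_tx + RTT = 0.00620126 s.
Utilization = t_tx / cycle = 0.00160126/0.00620126 = 25.8 %.

25.8 %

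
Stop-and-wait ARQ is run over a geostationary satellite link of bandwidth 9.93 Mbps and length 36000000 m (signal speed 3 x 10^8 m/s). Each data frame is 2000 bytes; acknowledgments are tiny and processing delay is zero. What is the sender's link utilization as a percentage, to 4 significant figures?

0.6669 %

t_tx = L/R = 16000/9930000 = 0.00161128 s.
t_prop = 36000000/300000000 = 0.12 s; RTT = 0.24 s.
Cycle = t_tx + RTT = 0.241611 s.
Utilization = t_tx / cycle = 0.00161128/0.241611 = 0.6669 %.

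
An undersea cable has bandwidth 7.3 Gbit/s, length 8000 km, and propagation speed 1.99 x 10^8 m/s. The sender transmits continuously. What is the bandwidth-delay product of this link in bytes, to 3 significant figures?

Propagation delay = 8000000 / 199000000 = 0.040201 s.
BDP = R × t_prop = 7300000000 × 0.040201 = 293467000 bits.
In bytes: 293467000/8 = 36700000 bytes.

36700000 bytes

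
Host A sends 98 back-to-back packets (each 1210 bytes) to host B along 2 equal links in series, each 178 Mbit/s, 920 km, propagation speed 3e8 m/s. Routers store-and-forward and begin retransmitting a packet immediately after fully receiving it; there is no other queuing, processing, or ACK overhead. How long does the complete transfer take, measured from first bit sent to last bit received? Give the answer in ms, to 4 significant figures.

11.52 ms

Per-hop transmission t_tx = L/R = 9680/178000000 = 0.054382 ms.
Per-hop propagation t_prop = 920000/300000000 = 3.06667 ms.
Pipeline fill: first packet needs 2·t_tx to clear all hops; remaining 97 packets each add one t_tx.
Total = (2+98-1)·t_tx + 2·t_prop = 99·0.054382 + 2·3.06667 = 11.52 ms.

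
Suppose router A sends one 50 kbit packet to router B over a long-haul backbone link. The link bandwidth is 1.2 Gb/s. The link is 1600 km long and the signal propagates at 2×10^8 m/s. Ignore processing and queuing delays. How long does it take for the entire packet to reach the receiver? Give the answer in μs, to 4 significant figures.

8042 μs

L = 50000 bits.
Transmission delay = L/R = 50000 / 1200000000 = 41.6667 μs.
Propagation delay = d/s = 1600000 m / 200000000 m/s = 8000 μs.
Total = 8042 μs.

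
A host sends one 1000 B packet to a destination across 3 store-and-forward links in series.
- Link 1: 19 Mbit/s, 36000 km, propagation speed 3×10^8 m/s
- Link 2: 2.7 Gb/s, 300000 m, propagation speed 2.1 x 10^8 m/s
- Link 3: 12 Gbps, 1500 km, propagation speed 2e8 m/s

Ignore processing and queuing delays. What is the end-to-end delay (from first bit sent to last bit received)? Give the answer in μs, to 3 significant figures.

L = 1000 × 8 = 8000 bits.
Transmission delays (L/R per hop): 421.053, 2.96296, 0.666667 μs; sum = 424.682 μs.
Propagation delays (d/s per hop): 120000, 1428.57, 7500 μs; sum = 128929 μs.
End-to-end = 129000 μs.

129000 μs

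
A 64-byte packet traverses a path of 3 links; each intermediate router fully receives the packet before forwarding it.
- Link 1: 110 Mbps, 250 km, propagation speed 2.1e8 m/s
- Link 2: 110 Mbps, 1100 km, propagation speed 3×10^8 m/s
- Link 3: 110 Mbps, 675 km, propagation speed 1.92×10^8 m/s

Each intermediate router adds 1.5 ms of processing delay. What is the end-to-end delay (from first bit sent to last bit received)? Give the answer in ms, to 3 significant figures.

L = 64 × 8 = 512 bits.
Transmission delay per hop = L/R = 512/110000000 = 0.00465455 ms; 3 hops → 0.0139636 ms.
Propagation delays (d/s per hop): 1.19048, 3.66667, 3.51563 ms; sum = 8.37277 ms.
Processing at 2 router(s): 2 × 1.5 ms = 3 ms.
End-to-end = 11.4 ms.

11.4 ms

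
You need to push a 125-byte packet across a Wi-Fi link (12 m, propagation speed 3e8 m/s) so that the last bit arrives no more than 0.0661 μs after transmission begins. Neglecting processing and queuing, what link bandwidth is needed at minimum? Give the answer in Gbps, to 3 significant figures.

38.3 Gbps

L = 1000 bits.
Propagation delay = 12 / 300000000 = 0.04 μs.
Transmission budget = 0.0661 − 0.04 = 0.0261 μs.
R ≥ L / t_tx = 1000 bits / 2.61e-08 s = 38.3 Gbps.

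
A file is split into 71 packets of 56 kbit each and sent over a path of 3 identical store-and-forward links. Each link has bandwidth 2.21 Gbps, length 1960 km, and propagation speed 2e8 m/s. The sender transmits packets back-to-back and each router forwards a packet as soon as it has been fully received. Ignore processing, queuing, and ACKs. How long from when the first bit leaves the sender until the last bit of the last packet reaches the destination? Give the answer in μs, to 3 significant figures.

31200 μs

Per-hop transmission t_tx = L/R = 56000/2210000000 = 25.3394 μs.
Per-hop propagation t_prop = 1960000/200000000 = 9800 μs.
Pipeline fill: first packet needs 3·t_tx to clear all hops; remaining 70 packets each add one t_tx.
Total = (3+71-1)·t_tx + 3·t_prop = 73·25.3394 + 3·9800 = 31200 μs.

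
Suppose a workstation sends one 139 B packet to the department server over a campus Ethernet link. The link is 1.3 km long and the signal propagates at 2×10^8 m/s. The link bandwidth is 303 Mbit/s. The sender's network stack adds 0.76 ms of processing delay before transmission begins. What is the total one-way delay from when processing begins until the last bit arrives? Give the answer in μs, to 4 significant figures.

L = 139 × 8 = 1112 bits.
Transmission delay = L/R = 1112 / 303000000 = 3.66997 μs.
Propagation delay = d/s = 1300 m / 200000000 m/s = 6.5 μs.
Plus processing delay 0.76 ms = 760 μs.
Total = 770.2 μs.

770.2 μs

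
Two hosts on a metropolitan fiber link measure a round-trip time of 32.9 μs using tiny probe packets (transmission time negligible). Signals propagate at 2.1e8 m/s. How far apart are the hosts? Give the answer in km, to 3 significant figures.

One-way propagation = RTT/2 = 16.45 μs.
d = s × t = 210000000 × 1.645e-05 = 3.45 km.

3.45 km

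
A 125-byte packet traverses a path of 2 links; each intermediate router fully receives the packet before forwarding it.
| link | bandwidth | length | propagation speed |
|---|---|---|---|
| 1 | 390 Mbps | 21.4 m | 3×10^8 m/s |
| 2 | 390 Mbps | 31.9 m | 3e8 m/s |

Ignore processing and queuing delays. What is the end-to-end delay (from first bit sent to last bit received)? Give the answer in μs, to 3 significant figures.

L = 125 × 8 = 1000 bits.
Transmission delay per hop = L/R = 1000/390000000 = 2.5641 μs; 2 hops → 5.12821 μs.
Propagation delays (d/s per hop): 0.0713333, 0.106333 μs; sum = 0.177667 μs.
End-to-end = 5.31 μs.

5.31 μs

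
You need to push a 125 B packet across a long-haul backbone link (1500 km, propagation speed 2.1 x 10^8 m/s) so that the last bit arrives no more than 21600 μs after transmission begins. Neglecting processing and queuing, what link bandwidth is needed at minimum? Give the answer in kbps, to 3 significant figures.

L = 1000 bits.
Propagation delay = 1500000 / 210000000 = 7142.86 μs.
Transmission budget = 21600 − 7142.86 = 14457.1 μs.
R ≥ L / t_tx = 1000 bits / 0.0144571 s = 69.2 kbps.

69.2 kbps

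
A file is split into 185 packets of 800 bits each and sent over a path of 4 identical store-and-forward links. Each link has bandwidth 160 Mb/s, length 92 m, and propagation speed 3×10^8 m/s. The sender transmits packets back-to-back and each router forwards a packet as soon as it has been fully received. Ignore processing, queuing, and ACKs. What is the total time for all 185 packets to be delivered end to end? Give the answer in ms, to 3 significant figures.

Per-hop transmission t_tx = L/R = 800/160000000 = 0.005 ms.
Per-hop propagation t_prop = 92/300000000 = 0.000306667 ms.
Pipeline fill: first packet needs 4·t_tx to clear all hops; remaining 184 packets each add one t_tx.
Total = (4+185-1)·t_tx + 4·t_prop = 188·0.005 + 4·0.000306667 = 0.941 ms.

0.941 ms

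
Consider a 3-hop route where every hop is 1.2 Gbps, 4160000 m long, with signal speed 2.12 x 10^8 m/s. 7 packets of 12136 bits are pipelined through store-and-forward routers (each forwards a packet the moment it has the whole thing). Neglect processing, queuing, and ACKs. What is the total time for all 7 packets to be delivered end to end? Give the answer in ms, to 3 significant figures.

59.0 ms

Per-hop transmission t_tx = L/R = 12136/1200000000 = 0.0101133 ms.
Per-hop propagation t_prop = 4160000/212000000 = 19.6226 ms.
Pipeline fill: first packet needs 3·t_tx to clear all hops; remaining 6 packets each add one t_tx.
Total = (3+7-1)·t_tx + 3·t_prop = 9·0.0101133 + 3·19.6226 = 59.0 ms.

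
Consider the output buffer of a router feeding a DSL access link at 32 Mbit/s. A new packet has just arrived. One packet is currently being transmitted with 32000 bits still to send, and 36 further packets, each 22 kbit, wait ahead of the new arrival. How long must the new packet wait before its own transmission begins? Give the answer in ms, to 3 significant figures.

Each queued packet: L/R = 22000/32000000 = 0.6875 ms.
36 queued → 24.75 ms.
Plus remaining 32000 bits of current packet: 1 ms.
Queuing delay = 25.8 ms.

25.8 ms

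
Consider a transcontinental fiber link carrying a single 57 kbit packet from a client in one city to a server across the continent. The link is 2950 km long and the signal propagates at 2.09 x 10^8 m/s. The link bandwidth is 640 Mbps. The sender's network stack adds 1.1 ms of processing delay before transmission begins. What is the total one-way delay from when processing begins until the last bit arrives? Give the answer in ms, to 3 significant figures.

15.3 ms

L = 57000 bits.
Transmission delay = L/R = 57000 / 640000000 = 0.0890625 ms.
Propagation delay = d/s = 2950000 m / 209000000 m/s = 14.1148 ms.
Plus processing delay 1.1 ms = 1.1 ms.
Total = 15.3 ms.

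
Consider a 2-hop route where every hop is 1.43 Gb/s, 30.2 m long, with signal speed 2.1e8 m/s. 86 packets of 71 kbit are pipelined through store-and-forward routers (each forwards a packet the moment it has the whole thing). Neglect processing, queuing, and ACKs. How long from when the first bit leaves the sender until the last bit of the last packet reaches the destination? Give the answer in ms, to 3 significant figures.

Per-hop transmission t_tx = L/R = 71000/1430000000 = 0.0496503 ms.
Per-hop propagation t_prop = 30.2/210000000 = 0.00014381 ms.
Pipeline fill: first packet needs 2·t_tx to clear all hops; remaining 85 packets each add one t_tx.
Total = (2+86-1)·t_tx + 2·t_prop = 87·0.0496503 + 2·0.00014381 = 4.32 ms.

4.32 ms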